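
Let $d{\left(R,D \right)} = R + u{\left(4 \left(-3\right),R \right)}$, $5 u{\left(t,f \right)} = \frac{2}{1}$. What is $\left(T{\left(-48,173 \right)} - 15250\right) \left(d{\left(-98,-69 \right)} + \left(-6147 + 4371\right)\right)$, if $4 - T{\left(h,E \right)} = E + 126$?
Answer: $29125112$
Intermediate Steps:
$u{\left(t,f \right)} = \frac{2}{5}$ ($u{\left(t,f \right)} = \frac{2 \cdot 1^{-1}}{5} = \frac{2 \cdot 1}{5} = \frac{1}{5} \cdot 2 = \frac{2}{5}$)
$T{\left(h,E \right)} = -122 - E$ ($T{\left(h,E \right)} = 4 - \left(E + 126\right) = 4 - \left(126 + E\right) = -122 - E$)
$d{\left(R,D \right)} = \frac{2}{5} + R$ ($d{\left(R,D \right)} = R + \frac{2}{5} = \frac{2}{5} + R$)
$\left(T{\left(-48,173 \right)} - 15250\right) \left(d{\left(-98,-69 \right)} + \left(-6147 + 4371\right)\right) = \left(\left(-122 - 173\right) - 15250\right) \left(\left(\frac{2}{5} - 98\right) + \left(-6147 + 4371\right)\right) = \left(\left(-122 - 173\right) - 15250\right) \left(- \frac{488}{5} - 1776\right) = \left(-295 - 15250\right) \left(- \frac{9368}{5}\right) = \left(-15545\right) \left(- \frac{9368}{5}\right) = 29125112$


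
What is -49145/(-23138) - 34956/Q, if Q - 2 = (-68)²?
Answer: -32303731/5946466 ≈ -5.4324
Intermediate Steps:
Q = 4626 (Q = 2 + (-68)² = 2 + 4624 = 4626)
-49145/(-23138) - 34956/Q = -49145/(-23138) - 34956/4626 = -49145*(-1/23138) - 34956*1/4626 = 49145/23138 - 1942/257 = -32303731/5946466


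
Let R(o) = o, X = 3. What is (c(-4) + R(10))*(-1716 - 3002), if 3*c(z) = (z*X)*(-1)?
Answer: -66052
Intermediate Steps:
c(z) = -z (c(z) = ((z*3)*(-1))/3 = ((3*z)*(-1))/3 = (-3*z)/3 = -z)
(c(-4) + R(10))*(-1716 - 3002) = (-1*(-4) + 10)*(-1716 - 3002) = (4 + 10)*(-4718) = 14*(-4718) = -66052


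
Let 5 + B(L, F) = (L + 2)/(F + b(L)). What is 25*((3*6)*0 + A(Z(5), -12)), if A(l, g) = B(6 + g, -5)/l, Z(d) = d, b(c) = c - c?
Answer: -21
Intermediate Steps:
b(c) = 0
B(L, F) = -5 + (2 + L)/F (B(L, F) = -5 + (L + 2)/(F + 0) = -5 + (2 + L)/F)
A(l, g) = (-33/5 - g/5)/l (A(l, g) = ((2 + (6 + g) - 5*(-5))/(-5))/l = (-(2 + (6 + g) + 25)/5)/l = (-(33 + g)/5)/l = (-33/5 - g/5)/l)
25*((3*6)*0 + A(Z(5), -12)) = 25*((3*6)*0 + (1/5)*(-33 - 1*(-12))/5) = 25*(18*0 + (1/5)*(1/5)*(-33 + 12)) = 25*(0 + (1/5)*(1/5)*(-21)) = 25*(0 - 21/25) = 25*(-21/25) = -21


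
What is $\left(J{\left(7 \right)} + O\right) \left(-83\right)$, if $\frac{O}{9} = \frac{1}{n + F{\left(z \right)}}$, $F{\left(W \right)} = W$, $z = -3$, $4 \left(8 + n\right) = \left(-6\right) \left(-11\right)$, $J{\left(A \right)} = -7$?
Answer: $\frac{4897}{11} \approx 445.18$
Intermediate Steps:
$n = \frac{17}{2}$ ($n = -8 + \frac{\left(-6\right) \left(-11\right)}{4} = -8 + \frac{1}{4} \cdot 66 = -8 + \frac{33}{2} = \frac{17}{2} \approx 8.5$)
$O = \frac{18}{11}$ ($O = \frac{9}{\frac{17}{2} - 3} = \frac{9}{\frac{11}{2}} = 9 \cdot \frac{2}{11} = \frac{18}{11} \approx 1.6364$)
$\left(J{\left(7 \right)} + O\right) \left(-83\right) = \left(-7 + \frac{18}{11}\right) \left(-83\right) = \left(- \frac{59}{11}\right) \left(-83\right) = \frac{4897}{11}$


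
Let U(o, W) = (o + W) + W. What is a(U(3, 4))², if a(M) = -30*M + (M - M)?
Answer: 108900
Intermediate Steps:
U(o, W) = o + 2*W (U(o, W) = (W + o) + W = o + 2*W)
a(M) = -30*M (a(M) = -30*M + 0 = -30*M)
a(U(3, 4))² = (-30*(3 + 2*4))² = (-30*(3 + 8))² = (-30*11)² = (-330)² = 108900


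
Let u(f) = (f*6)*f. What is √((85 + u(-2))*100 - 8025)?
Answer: 5*√115 ≈ 53.619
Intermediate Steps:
u(f) = 6*f² (u(f) = (6*f)*f = 6*f²)
√((85 + u(-2))*100 - 8025) = √((85 + 6*(-2)²)*100 - 8025) = √((85 + 6*4)*100 - 8025) = √((85 + 24)*100 - 8025) = √(109*100 - 8025) = √(10900 - 8025) = √2875 = 5*√115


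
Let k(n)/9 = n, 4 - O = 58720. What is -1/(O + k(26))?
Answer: 1/58482 ≈ 1.7099e-5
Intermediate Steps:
O = -58716 (O = 4 - 1*58720 = 4 - 58720 = -58716)
k(n) = 9*n
-1/(O + k(26)) = -1/(-58716 + 9*26) = -1/(-58716 + 234) = -1/(-58482) = -1*(-1/58482) = 1/58482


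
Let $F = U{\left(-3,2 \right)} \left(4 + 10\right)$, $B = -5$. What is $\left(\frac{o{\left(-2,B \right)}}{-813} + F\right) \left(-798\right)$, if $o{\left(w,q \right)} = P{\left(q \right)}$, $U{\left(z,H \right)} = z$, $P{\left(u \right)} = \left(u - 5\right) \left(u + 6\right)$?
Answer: $\frac{9080176}{271} \approx 33506.0$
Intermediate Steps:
$P{\left(u \right)} = \left(-5 + u\right) \left(6 + u\right)$
$o{\left(w,q \right)} = -30 + q + q^{2}$
$F = -42$ ($F = - 3 \left(4 + 10\right) = \left(-3\right) 14 = -42$)
$\left(\frac{o{\left(-2,B \right)}}{-813} + F\right) \left(-798\right) = \left(\frac{-30 - 5 + \left(-5\right)^{2}}{-813} - 42\right) \left(-798\right) = \left(\left(-30 - 5 + 25\right) \left(- \frac{1}{813}\right) - 42\right) \left(-798\right) = \left(\left(-10\right) \left(- \frac{1}{813}\right) - 42\right) \left(-798\right) = \left(\frac{10}{813} - 42\right) \left(-798\right) = \left(- \frac{34136}{813}\right) \left(-798\right) = \frac{9080176}{271}$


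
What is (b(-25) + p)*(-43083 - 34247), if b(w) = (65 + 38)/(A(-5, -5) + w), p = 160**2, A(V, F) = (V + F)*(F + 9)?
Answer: -25733831002/13 ≈ -1.9795e+9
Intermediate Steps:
A(V, F) = (9 + F)*(F + V) (A(V, F) = (F + V)*(9 + F) = (9 + F)*(F + V))
p = 25600
b(w) = 103/(-40 + w) (b(w) = (65 + 38)/(((-5)**2 + 9*(-5) + 9*(-5) - 5*(-5)) + w) = 103/((25 - 45 - 45 + 25) + w) = 103/(-40 + w))
(b(-25) + p)*(-43083 - 34247) = (103/(-40 - 25) + 25600)*(-43083 - 34247) = (103/(-65) + 25600)*(-77330) = (103*(-1/65) + 25600)*(-77330) = (-103/65 + 25600)*(-77330) = (1663897/65)*(-77330) = -25733831002/13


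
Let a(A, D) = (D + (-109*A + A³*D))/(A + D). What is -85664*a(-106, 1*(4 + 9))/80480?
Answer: -41417582957/233895 ≈ -1.7708e+5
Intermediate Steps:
a(A, D) = (D - 109*A + D*A³)/(A + D) (a(A, D) = (D + (-109*A + D*A³))/(A + D) = (D - 109*A + D*A³)/(A + D))
-85664*a(-106, 1*(4 + 9))/80480 = -85664*(1*(4 + 9) - 109*(-106) + (1*(4 + 9))*(-106)³)/(80480*(-106 + 1*(4 + 9))) = -85664*(1*13 + 11554 + (1*13)*(-1191016))/(80480*(-106 + 1*13)) = -85664*(13 + 11554 + 13*(-1191016))/(80480*(-106 + 13)) = -85664/(80480/(((13 + 11554 - 15483208)/(-93)))) = -85664/(80480/((-1/93*(-15471641)))) = -85664/(80480/(15471641/93)) = -85664/(80480*(93/15471641)) = -85664/7484640/15471641 = -85664*15471641/7484640 = -41417582957/233895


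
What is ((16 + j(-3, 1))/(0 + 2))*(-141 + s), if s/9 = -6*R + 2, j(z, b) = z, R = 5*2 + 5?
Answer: -12129/2 ≈ -6064.5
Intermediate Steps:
R = 15 (R = 10 + 5 = 15)
s = -792 (s = 9*(-6*15 + 2) = 9*(-90 + 2) = 9*(-88) = -792)
((16 + j(-3, 1))/(0 + 2))*(-141 + s) = ((16 - 3)/(0 + 2))*(-141 - 792) = (13/2)*(-933) = -12129/2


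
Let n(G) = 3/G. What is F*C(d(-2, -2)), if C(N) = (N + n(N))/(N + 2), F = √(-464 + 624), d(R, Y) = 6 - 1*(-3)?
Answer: 112*√10/33 ≈ 10.733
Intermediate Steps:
d(R, Y) = 9 (d(R, Y) = 6 + 3 = 9)
F = 4*√10 (F = √160 = 4*√10 ≈ 12.649)
C(N) = (N + 3/N)/(2 + N) (C(N) = (N + 3/N)/(N + 2) = (N + 3/N)/(2 + N))
F*C(d(-2, -2)) = (4*√10)*((3 + 9²)/(9*(2 + 9))) = (4*√10)*((⅑)*(3 + 81)/11) = (4*√10)*((⅑)*(1/11)*84) = (4*√10)*(28/33) = 112*√10/33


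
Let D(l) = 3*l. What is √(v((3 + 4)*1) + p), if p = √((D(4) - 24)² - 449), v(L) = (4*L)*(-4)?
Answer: √(-112 + I*√305) ≈ 0.82263 + 10.615*I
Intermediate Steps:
v(L) = -16*L
p = I*√305 (p = √((3*4 - 24)² - 449) = √((12 - 24)² - 449) = √((-12)² - 449) = √(144 - 449) = √(-305) = I*√305 ≈ 17.464*I)
√(v((3 + 4)*1) + p) = √(-16*(3 + 4) + I*√305) = √(-112 + I*√305)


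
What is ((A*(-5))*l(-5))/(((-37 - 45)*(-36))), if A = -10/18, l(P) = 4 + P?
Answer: -25/26568 ≈ -0.00094098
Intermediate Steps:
A = -5/9 (A = -10*1/18 = -5/9 ≈ -0.55556)
((A*(-5))*l(-5))/(((-37 - 45)*(-36))) = ((-5/9*(-5))*(4 - 5))/(((-37 - 45)*(-36))) = ((25/9)*(-1))/((-82*(-36))) = -25/9/2952 = -25/9*1/2952 = -25/26568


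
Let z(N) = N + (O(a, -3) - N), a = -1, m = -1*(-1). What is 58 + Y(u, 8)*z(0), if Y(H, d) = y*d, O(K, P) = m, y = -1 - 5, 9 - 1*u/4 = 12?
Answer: 10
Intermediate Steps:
u = -12 (u = 36 - 4*12 = 36 - 48 = -12)
m = 1
y = -6
O(K, P) = 1
z(N) = 1 (z(N) = N + (1 - N) = 1)
Y(H, d) = -6*d
58 + Y(u, 8)*z(0) = 58 - 6*8*1 = 58 - 48*1 = 58 - 48 = 10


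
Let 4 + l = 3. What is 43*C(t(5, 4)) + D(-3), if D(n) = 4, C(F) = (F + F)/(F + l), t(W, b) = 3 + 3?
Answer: 536/5 ≈ 107.20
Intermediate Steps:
l = -1 (l = -4 + 3 = -1)
t(W, b) = 6
C(F) = 2*F/(-1 + F) (C(F) = (F + F)/(F - 1) = (2*F)/(-1 + F) = 2*F/(-1 + F))
43*C(t(5, 4)) + D(-3) = 43*(2*6/(-1 + 6)) + 4 = 43*(2*6/5) + 4 = 43*(2*6*(⅕)) + 4 = 43*(12/5) + 4 = 516/5 + 4 = 536/5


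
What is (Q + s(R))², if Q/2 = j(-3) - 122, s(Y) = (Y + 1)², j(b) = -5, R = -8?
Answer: 42025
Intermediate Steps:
s(Y) = (1 + Y)²
Q = -254 (Q = 2*(-5 - 122) = 2*(-127) = -254)
(Q + s(R))² = (-254 + (1 - 8)²)² = (-254 + (-7)²)² = (-254 + 49)² = (-205)² = 42025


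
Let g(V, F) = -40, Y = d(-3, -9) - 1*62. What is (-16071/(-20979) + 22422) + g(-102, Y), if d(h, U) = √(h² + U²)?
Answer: 156522683/6993 ≈ 22383.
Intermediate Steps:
d(h, U) = √(U² + h²)
Y = -62 + 3*√10 (Y = √((-9)² + (-3)²) - 1*62 = √(81 + 9) - 62 = √90 - 62 = 3*√10 - 62 = -62 + 3*√10 ≈ -52.513)
(-16071/(-20979) + 22422) + g(-102, Y) = (-16071/(-20979) + 22422) - 40 = (-16071*(-1/20979) + 22422) - 40 = (5357/6993 + 22422) - 40 = 156802403/6993 - 40 = 156522683/6993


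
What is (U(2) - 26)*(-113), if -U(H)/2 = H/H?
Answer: 3164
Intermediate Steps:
U(H) = -2 (U(H) = -2*H/H = -2*1 = -2)
(U(2) - 26)*(-113) = (-2 - 26)*(-113) = -28*(-113) = 3164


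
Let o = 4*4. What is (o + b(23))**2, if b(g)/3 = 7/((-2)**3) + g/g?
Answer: 17161/64 ≈ 268.14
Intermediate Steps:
b(g) = 3/8 (b(g) = 3*(7/((-2)**3) + g/g) = 3*(7/(-8) + 1) = 3*(7*(-1/8) + 1) = 3*(-7/8 + 1) = 3*(1/8) = 3/8)
o = 16
(o + b(23))**2 = (16 + 3/8)**2 = (131/8)**2 = 17161/64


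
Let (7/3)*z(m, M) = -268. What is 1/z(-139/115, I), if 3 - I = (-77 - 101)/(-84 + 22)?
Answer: -7/804 ≈ -0.0087065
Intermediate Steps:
I = 4/31 (I = 3 - (-77 - 101)/(-84 + 22) = 3 - (-178)/(-62) = 3 - (-178)*(-1)/62 = 3 - 1*89/31 = 3 - 89/31 = 4/31 ≈ 0.12903)
z(m, M) = -804/7 (z(m, M) = (3/7)*(-268) = -804/7)
1/z(-139/115, I) = 1/(-804/7) = -7/804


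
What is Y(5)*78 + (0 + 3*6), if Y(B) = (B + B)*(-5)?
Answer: -3882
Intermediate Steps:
Y(B) = -10*B (Y(B) = (2*B)*(-5) = -10*B)
Y(5)*78 + (0 + 3*6) = -10*5*78 + (0 + 3*6) = -50*78 + (0 + 18) = -3900 + 18 = -3882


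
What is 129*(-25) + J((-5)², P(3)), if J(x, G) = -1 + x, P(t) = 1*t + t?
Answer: -3201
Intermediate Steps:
P(t) = 2*t (P(t) = t + t = 2*t)
129*(-25) + J((-5)², P(3)) = 129*(-25) + (-1 + (-5)²) = -3225 + (-1 + 25) = -3225 + 24 = -3201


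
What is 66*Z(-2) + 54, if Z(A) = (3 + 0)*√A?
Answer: 54 + 198*I*√2 ≈ 54.0 + 280.01*I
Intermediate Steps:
Z(A) = 3*√A
66*Z(-2) + 54 = 66*(3*√(-2)) + 54 = 66*(3*(I*√2)) + 54 = 66*(3*I*√2) + 54 = 198*I*√2 + 54 = 54 + 198*I*√2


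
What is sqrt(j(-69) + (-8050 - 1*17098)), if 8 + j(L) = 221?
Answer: I*sqrt(24935) ≈ 157.91*I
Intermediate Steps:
j(L) = 213 (j(L) = -8 + 221 = 213)
sqrt(j(-69) + (-8050 - 1*17098)) = sqrt(213 + (-8050 - 1*17098)) = sqrt(213 + (-8050 - 17098)) = sqrt(213 - 25148) = sqrt(-24935) = I*sqrt(24935)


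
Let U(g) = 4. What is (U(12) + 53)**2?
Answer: 3249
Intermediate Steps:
(U(12) + 53)**2 = (4 + 53)**2 = 57**2 = 3249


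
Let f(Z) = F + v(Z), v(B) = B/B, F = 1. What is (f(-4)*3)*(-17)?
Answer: -102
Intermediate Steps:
v(B) = 1
f(Z) = 2 (f(Z) = 1 + 1 = 2)
(f(-4)*3)*(-17) = (2*3)*(-17) = 6*(-17) = -102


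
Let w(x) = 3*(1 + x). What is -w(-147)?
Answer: 438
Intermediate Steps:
w(x) = 3 + 3*x
-w(-147) = -(3 + 3*(-147)) = -(3 - 441) = -1*(-438) = 438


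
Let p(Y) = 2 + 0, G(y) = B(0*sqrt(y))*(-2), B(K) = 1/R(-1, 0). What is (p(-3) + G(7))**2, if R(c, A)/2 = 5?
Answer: 81/25 ≈ 3.2400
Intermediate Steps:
R(c, A) = 10 (R(c, A) = 2*5 = 10)
B(K) = 1/10
G(y) = -1/5 (G(y) = (1/10)*(-2) = -1/5)
p(Y) = 2
(p(-3) + G(7))**2 = (2 - 1/5)**2 = (9/5)**2 = 81/25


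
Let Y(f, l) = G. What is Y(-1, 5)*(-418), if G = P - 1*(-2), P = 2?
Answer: -1672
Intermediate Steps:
G = 4 (G = 2 - 1*(-2) = 2 + 2 = 4)
Y(f, l) = 4
Y(-1, 5)*(-418) = 4*(-418) = -1672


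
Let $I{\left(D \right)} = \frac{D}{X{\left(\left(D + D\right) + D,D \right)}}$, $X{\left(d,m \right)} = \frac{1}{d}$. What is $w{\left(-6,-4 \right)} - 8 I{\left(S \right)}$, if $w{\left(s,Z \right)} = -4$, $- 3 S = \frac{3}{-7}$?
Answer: $- \frac{220}{49} \approx -4.4898$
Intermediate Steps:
$S = \frac{1}{7}$ ($S = - \frac{3 \frac{1}{-7}}{3} = - \frac{3 \left(- \frac{1}{7}\right)}{3} = \left(- \frac{1}{3}\right) \left(- \frac{3}{7}\right) = \frac{1}{7} \approx 0.14286$)
$I{\left(D \right)} = 3 D^{2}$ ($I{\left(D \right)} = \frac{D}{\frac{1}{\left(D + D\right) + D}} = \frac{D}{\frac{1}{2 D + D}} = \frac{D}{\frac{1}{3 D}} = \frac{D}{\frac{1}{3} \frac{1}{D}} = D 3 D = 3 D^{2}$)
$w{\left(-6,-4 \right)} - 8 I{\left(S \right)} = -4 - 8 \cdot \frac{3}{49} = -4 - 8 \cdot 3 \cdot \frac{1}{49} = -4 - \frac{24}{49} = - \frac{220}{49}$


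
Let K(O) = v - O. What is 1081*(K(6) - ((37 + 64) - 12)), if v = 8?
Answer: -94047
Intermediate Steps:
K(O) = 8 - O
1081*(K(6) - ((37 + 64) - 12)) = 1081*((8 - 1*6) - ((37 + 64) - 12)) = 1081*((8 - 6) - (101 - 12)) = 1081*(2 - 1*89) = 1081*(2 - 89) = 1081*(-87) = -94047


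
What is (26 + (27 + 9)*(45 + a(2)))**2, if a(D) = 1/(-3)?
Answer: 2669956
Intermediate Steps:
a(D) = -1/3
(26 + (27 + 9)*(45 + a(2)))**2 = (26 + (27 + 9)*(45 - 1/3))**2 = (26 + 36*(134/3))**2 = (26 + 1608)**2 = 1634**2 = 2669956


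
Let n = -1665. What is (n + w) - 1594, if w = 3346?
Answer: 87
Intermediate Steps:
(n + w) - 1594 = (-1665 + 3346) - 1594 = 1681 - 1594 = 87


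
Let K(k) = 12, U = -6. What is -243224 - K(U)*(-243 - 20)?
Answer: -240068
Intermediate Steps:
-243224 - K(U)*(-243 - 20) = -243224 - 12*(-243 - 20) = -243224 - 12*(-263) = -243224 - 1*(-3156) = -243224 + 3156 = -240068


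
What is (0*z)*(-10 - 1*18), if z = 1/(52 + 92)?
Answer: 0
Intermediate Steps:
z = 1/144 ≈ 0.0069444
(0*z)*(-10 - 1*18) = (0*(1/144))*(-10 - 1*18) = 0*(-10 - 18) = 0*(-28) = 0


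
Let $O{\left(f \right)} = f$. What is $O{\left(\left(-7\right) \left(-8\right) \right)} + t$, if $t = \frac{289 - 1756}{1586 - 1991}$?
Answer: $\frac{2683}{45} \approx 59.622$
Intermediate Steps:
$t = \frac{163}{45}$ ($t = - \frac{1467}{-405} = \left(-1467\right) \left(- \frac{1}{405}\right) = \frac{163}{45} \approx 3.6222$)
$O{\left(\left(-7\right) \left(-8\right) \right)} + t = \left(-7\right) \left(-8\right) + \frac{163}{45} = 56 + \frac{163}{45} = \frac{2683}{45}$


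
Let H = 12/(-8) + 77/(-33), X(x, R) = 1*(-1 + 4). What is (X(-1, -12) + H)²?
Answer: 25/36 ≈ 0.69444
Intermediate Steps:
X(x, R) = 3 (X(x, R) = 1*3 = 3)
H = -23/6 (H = 12*(-⅛) + 77*(-1/33) = -3/2 - 7/3 = -23/6 ≈ -3.8333)
(X(-1, -12) + H)² = (3 - 23/6)² = (-⅚)² = 25/36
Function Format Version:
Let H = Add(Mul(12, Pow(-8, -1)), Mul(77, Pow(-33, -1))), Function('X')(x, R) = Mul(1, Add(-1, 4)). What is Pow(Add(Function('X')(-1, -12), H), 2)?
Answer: Rational(25, 36) ≈ 0.69444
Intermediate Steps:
Function('X')(x, R) = 3 (Function('X')(x, R) = Mul(1, 3) = 3)
H = Rational(-23, 6) (H = Add(Mul(12, Rational(-1, 8)), Mul(77, Rational(-1, 33))) = Add(Rational(-3, 2), Rational(-7, 3)) = Rational(-23, 6) ≈ -3.8333)
Pow(Add(Function('X')(-1, -12), H), 2) = Pow(Add(3, Rational(-23, 6)), 2) = Pow(Rational(-5, 6), 2) = Rational(25, 36)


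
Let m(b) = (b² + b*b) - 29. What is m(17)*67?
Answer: 36783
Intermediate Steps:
m(b) = -29 + 2*b² (m(b) = (b² + b²) - 29 = 2*b² - 29 = -29 + 2*b²)
m(17)*67 = (-29 + 2*17²)*67 = (-29 + 2*289)*67 = (-29 + 578)*67 = 549*67 = 36783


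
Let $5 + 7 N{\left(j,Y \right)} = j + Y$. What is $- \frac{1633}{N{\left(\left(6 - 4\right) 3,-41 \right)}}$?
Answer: $\frac{11431}{40} \approx 285.77$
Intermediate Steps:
$N{\left(j,Y \right)} = - \frac{5}{7} + \frac{Y}{7} + \frac{j}{7}$ ($N{\left(j,Y \right)} = - \frac{5}{7} + \frac{j + Y}{7} = - \frac{5}{7} + \frac{Y + j}{7} = - \frac{5}{7} + \left(\frac{Y}{7} + \frac{j}{7}\right) = - \frac{5}{7} + \frac{Y}{7} + \frac{j}{7}$)
$- \frac{1633}{N{\left(\left(6 - 4\right) 3,-41 \right)}} = - \frac{1633}{- \frac{5}{7} + \frac{1}{7} \left(-41\right) + \frac{\left(6 - 4\right) 3}{7}} = - \frac{1633}{- \frac{5}{7} - \frac{41}{7} + \frac{2 \cdot 3}{7}} = - \frac{1633}{- \frac{5}{7} - \frac{41}{7} + \frac{1}{7} \cdot 6} = - \frac{1633}{- \frac{5}{7} - \frac{41}{7} + \frac{6}{7}} = - \frac{1633}{- \frac{40}{7}} = \left(-1633\right) \left(- \frac{7}{40}\right) = \frac{11431}{40}$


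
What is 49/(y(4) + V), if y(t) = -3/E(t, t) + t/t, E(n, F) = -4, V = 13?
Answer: 196/59 ≈ 3.3220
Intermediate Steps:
y(t) = 7/4 (y(t) = -3/(-4) + t/t = -3*(-¼) + 1 = ¾ + 1 = 7/4)
49/(y(4) + V) = 49/(7/4 + 13) = 49/(59/4) = 49*(4/59) = 196/59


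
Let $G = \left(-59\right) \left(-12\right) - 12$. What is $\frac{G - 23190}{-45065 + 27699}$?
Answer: $\frac{11247}{8683} \approx 1.2953$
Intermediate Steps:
$G = 696$ ($G = 708 - 12 = 696$)
$\frac{G - 23190}{-45065 + 27699} = \frac{696 - 23190}{-45065 + 27699} = - \frac{22494}{-17366} = \left(-22494\right) \left(- \frac{1}{17366}\right) = \frac{11247}{8683}$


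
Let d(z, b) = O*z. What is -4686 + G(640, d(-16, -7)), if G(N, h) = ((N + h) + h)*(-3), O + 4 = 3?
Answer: -6702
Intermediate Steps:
O = -1 (O = -4 + 3 = -1)
d(z, b) = -z
G(N, h) = -6*h - 3*N (G(N, h) = (N + 2*h)*(-3) = -6*h - 3*N)
-4686 + G(640, d(-16, -7)) = -4686 + (-(-6)*(-16) - 3*640) = -4686 + (-6*16 - 1920) = -4686 + (-96 - 1920) = -4686 - 2016 = -6702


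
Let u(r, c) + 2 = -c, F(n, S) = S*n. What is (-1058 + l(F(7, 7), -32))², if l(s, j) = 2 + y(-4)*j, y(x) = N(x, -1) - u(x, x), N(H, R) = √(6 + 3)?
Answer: 1183744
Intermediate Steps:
u(r, c) = -2 - c
N(H, R) = 3 (N(H, R) = √9 = 3)
y(x) = 5 + x (y(x) = 3 - (-2 - x) = 3 + (2 + x) = 5 + x)
l(s, j) = 2 + j (l(s, j) = 2 + (5 - 4)*j = 2 + 1*j = 2 + j)
(-1058 + l(F(7, 7), -32))² = (-1058 + (2 - 32))² = (-1058 - 30)² = (-1088)² = 1183744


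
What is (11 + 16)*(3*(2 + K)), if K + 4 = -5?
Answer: -567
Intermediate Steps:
K = -9 (K = -4 - 5 = -9)
(11 + 16)*(3*(2 + K)) = (11 + 16)*(3*(2 - 9)) = 27*(3*(-7)) = 27*(-21) = -567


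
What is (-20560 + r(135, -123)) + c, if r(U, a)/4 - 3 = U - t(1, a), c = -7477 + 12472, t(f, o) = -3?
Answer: -15001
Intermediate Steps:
c = 4995
r(U, a) = 24 + 4*U (r(U, a) = 12 + 4*(U - 1*(-3)) = 12 + 4*(U + 3) = 12 + 4*(3 + U) = 12 + (12 + 4*U) = 24 + 4*U)
(-20560 + r(135, -123)) + c = (-20560 + (24 + 4*135)) + 4995 = (-20560 + (24 + 540)) + 4995 = (-20560 + 564) + 4995 = -19996 + 4995 = -15001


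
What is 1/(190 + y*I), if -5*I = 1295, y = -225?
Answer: 1/58465 ≈ 1.7104e-5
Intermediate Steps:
I = -259 (I = -⅕*1295 = -259)
1/(190 + y*I) = 1/(190 - 225*(-259)) = 1/(190 + 58275) = 1/58465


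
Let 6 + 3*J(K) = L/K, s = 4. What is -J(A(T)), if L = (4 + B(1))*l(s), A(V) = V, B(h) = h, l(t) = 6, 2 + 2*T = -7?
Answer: 38/9 ≈ 4.2222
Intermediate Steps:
T = -9/2 (T = -1 + (½)*(-7) = -1 - 7/2 = -9/2 ≈ -4.5000)
L = 30 (L = (4 + 1)*6 = 5*6 = 30)
J(K) = -2 + 10/K (J(K) = -2 + (30/K)/3 = -2 + 10/K)
-J(A(T)) = -(-2 + 10/(-9/2)) = -(-2 + 10*(-2/9)) = -(-2 - 20/9) = -1*(-38/9) = 38/9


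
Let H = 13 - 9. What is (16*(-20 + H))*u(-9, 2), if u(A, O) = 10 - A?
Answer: -4864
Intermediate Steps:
H = 4
(16*(-20 + H))*u(-9, 2) = (16*(-20 + 4))*(10 - 1*(-9)) = (16*(-16))*(10 + 9) = -256*19 = -4864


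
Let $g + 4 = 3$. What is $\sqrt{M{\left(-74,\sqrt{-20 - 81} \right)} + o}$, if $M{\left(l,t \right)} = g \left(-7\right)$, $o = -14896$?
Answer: $i \sqrt{14889} \approx 122.02 i$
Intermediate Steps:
$g = -1$ ($g = -4 + 3 = -1$)
$M{\left(l,t \right)} = 7$ ($M{\left(l,t \right)} = \left(-1\right) \left(-7\right) = 7$)
$\sqrt{M{\left(-74,\sqrt{-20 - 81} \right)} + o} = \sqrt{7 - 14896} = \sqrt{-14889} = i \sqrt{14889}$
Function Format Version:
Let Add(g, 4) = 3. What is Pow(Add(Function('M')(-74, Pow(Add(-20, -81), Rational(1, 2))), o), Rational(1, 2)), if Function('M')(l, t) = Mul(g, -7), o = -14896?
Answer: Mul(I, Pow(14889, Rational(1, 2))) ≈ Mul(122.02, I)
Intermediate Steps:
g = -1 (g = Add(-4, 3) = -1)
Function('M')(l, t) = 7 (Function('M')(l, t) = Mul(-1, -7) = 7)
Pow(Add(Function('M')(-74, Pow(Add(-20, -81), Rational(1, 2))), o), Rational(1, 2)) = Pow(Add(7, -14896), Rational(1, 2)) = Pow(-14889, Rational(1, 2)) = Mul(I, Pow(14889, Rational(1, 2)))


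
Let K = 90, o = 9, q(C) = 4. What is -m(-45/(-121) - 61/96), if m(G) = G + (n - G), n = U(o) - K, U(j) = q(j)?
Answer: 86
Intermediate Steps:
U(j) = 4
n = -86 (n = 4 - 1*90 = 4 - 90 = -86)
m(G) = -86 (m(G) = G + (-86 - G) = -86)
-m(-45/(-121) - 61/96) = -1*(-86) = 86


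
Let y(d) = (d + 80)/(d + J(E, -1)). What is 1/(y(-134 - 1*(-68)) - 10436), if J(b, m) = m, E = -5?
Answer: -67/699226 ≈ -9.5820e-5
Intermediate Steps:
y(d) = (80 + d)/(-1 + d) (y(d) = (d + 80)/(d - 1) = (80 + d)/(-1 + d))
1/(y(-134 - 1*(-68)) - 10436) = 1/((80 + (-134 - 1*(-68)))/(-1 + (-134 - 1*(-68))) - 10436) = 1/((80 + (-134 + 68))/(-1 + (-134 + 68)) - 10436) = 1/((80 - 66)/(-1 - 66) - 10436) = 1/(14/(-67) - 10436) = 1/(-1/67*14 - 10436) = 1/(-14/67 - 10436) = 1/(-699226/67) = -67/699226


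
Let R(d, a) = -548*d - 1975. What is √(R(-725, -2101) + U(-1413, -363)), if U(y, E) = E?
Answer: √394962 ≈ 628.46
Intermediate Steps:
R(d, a) = -1975 - 548*d
√(R(-725, -2101) + U(-1413, -363)) = √((-1975 - 548*(-725)) - 363) = √((-1975 + 397300) - 363) = √(395325 - 363) = √394962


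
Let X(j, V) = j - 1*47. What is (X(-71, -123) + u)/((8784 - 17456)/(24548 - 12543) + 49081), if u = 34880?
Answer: 417317810/589208733 ≈ 0.70827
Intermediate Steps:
X(j, V) = -47 + j (X(j, V) = j - 47 = -47 + j)
(X(-71, -123) + u)/((8784 - 17456)/(24548 - 12543) + 49081) = ((-47 - 71) + 34880)/((8784 - 17456)/(24548 - 12543) + 49081) = (-118 + 34880)/(-8672/12005 + 49081) = 34762/(-8672*1/12005 + 49081) = 34762/(-8672/12005 + 49081) = 34762/(589208733/12005) = 34762*(12005/589208733) = 417317810/589208733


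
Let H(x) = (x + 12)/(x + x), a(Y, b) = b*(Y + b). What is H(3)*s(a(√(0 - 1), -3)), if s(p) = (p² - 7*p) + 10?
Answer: 95/2 - 165*I/2 ≈ 47.5 - 82.5*I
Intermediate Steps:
H(x) = (12 + x)/(2*x) (H(x) = (12 + x)/((2*x)) = (12 + x)*(1/(2*x)) = (12 + x)/(2*x))
s(p) = 10 + p² - 7*p
H(3)*s(a(√(0 - 1), -3)) = ((½)*(12 + 3)/3)*(10 + (-3*(√(0 - 1) - 3))² - (-21)*(√(0 - 1) - 3)) = ((½)*(⅓)*15)*(10 + (-3*(√(-1) - 3))² - (-21)*(√(-1) - 3)) = 5*(10 + (-3*(I - 3))² - (-21)*(I - 3))/2 = 5*(10 + (-3*(-3 + I))² - (-21)*(-3 + I))/2 = 5*(10 + (9 - 3*I)² - 7*(9 - 3*I))/2 = 5*(10 + (9 - 3*I)² + (-63 + 21*I))/2 = 5*(-53 + (9 - 3*I)² + 21*I)/2 = -265/2 + 5*(9 - 3*I)²/2 + 105*I/2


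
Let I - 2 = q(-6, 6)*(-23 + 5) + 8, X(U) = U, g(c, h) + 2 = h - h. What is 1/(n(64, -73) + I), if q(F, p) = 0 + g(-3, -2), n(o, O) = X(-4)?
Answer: 1/42 ≈ 0.023810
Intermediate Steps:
g(c, h) = -2 (g(c, h) = -2 + (h - h) = -2 + 0 = -2)
n(o, O) = -4
q(F, p) = -2 (q(F, p) = 0 - 2 = -2)
I = 46 (I = 2 + (-2*(-23 + 5) + 8) = 2 + (-2*(-18) + 8) = 2 + (36 + 8) = 2 + 44 = 46)
1/(n(64, -73) + I) = 1/(-4 + 46) = 1/42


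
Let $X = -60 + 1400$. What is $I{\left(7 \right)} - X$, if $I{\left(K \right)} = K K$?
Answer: $-1291$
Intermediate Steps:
$I{\left(K \right)} = K^{2}$
$X = 1340$
$I{\left(7 \right)} - X = 7^{2} - 1340 = 49 - 1340 = -1291$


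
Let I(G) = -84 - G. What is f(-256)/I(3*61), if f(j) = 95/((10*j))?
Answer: 19/136704 ≈ 0.00013899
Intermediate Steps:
f(j) = 19/(2*j) (f(j) = 95*(1/(10*j)) = 19/(2*j))
f(-256)/I(3*61) = ((19/2)/(-256))/(-84 - 3*61) = ((19/2)*(-1/256))/(-84 - 1*183) = -19/(512*(-84 - 183)) = -19/512/(-267) = -19/512*(-1/267) = 19/136704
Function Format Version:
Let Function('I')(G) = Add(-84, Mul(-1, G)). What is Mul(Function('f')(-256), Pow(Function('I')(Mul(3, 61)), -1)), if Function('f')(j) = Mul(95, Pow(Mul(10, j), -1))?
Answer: Rational(19, 136704) ≈ 0.00013899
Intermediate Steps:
Function('f')(j) = Mul(Rational(19, 2), Pow(j, -1)) (Function('f')(j) = Mul(95, Mul(Rational(1, 10), Pow(j, -1))) = Mul(Rational(19, 2), Pow(j, -1)))
Mul(Function('f')(-256), Pow(Function('I')(Mul(3, 61)), -1)) = Mul(Mul(Rational(19, 2), Pow(-256, -1)), Pow(Add(-84, Mul(-1, Mul(3, 61))), -1)) = Mul(Mul(Rational(19, 2), Rational(-1, 256)), Pow(Add(-84, Mul(-1, 183)), -1)) = Mul(Rational(-19, 512), Pow(Add(-84, -183), -1)) = Mul(Rational(-19, 512), Pow(-267, -1)) = Mul(Rational(-19, 512), Rational(-1, 267)) = Rational(19, 136704)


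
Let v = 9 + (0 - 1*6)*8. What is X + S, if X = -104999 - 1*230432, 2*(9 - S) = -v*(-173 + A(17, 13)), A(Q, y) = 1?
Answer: -332068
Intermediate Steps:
v = -39 (v = 9 + (0 - 6)*8 = 9 - 6*8 = 9 - 48 = -39)
S = 3363 (S = 9 - (-1)*(-39*(-173 + 1))/2 = 9 - (-1)*(-39*(-172))/2 = 9 - (-1)*6708/2 = 9 - 1/2*(-6708) = 9 + 3354 = 3363)
X = -335431 (X = -104999 - 230432 = -335431)
X + S = -335431 + 3363 = -332068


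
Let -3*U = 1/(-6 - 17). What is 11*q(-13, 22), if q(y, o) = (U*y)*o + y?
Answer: -13013/69 ≈ -188.59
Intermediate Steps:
U = 1/69 (U = -1/(3*(-6 - 17)) = -⅓/(-23) = -⅓*(-1/23) = 1/69 ≈ 0.014493)
q(y, o) = y + o*y/69 (q(y, o) = (y/69)*o + y = o*y/69 + y = y + o*y/69)
11*q(-13, 22) = 11*((1/69)*(-13)*(69 + 22)) = 11*((1/69)*(-13)*91) = 11*(-1183/69) = -13013/69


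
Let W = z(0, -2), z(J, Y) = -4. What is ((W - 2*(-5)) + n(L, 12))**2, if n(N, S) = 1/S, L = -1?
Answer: 5329/144 ≈ 37.007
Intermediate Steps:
W = -4
((W - 2*(-5)) + n(L, 12))**2 = ((-4 - 2*(-5)) + 1/12)**2 = ((-4 + 10) + 1/12)**2 = (6 + 1/12)**2 = (73/12)**2 = 5329/144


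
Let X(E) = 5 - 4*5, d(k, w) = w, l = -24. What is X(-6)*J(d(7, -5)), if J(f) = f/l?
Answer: -25/8 ≈ -3.1250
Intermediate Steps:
J(f) = -f/24 (J(f) = f/(-24) = f*(-1/24) = -f/24)
X(E) = -15 (X(E) = 5 - 20 = -15)
X(-6)*J(d(7, -5)) = -(-5)*(-5)/8 = -15*5/24 = -25/8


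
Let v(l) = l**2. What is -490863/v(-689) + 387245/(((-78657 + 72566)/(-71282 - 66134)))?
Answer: 25261638386314787/2891525611 ≈ 8.7364e+6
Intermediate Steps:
-490863/v(-689) + 387245/(((-78657 + 72566)/(-71282 - 66134))) = -490863/((-689)**2) + 387245/(((-78657 + 72566)/(-71282 - 66134))) = -490863/474721 + 387245/((-6091/(-137416))) = -490863*1/474721 + 387245/((-6091*(-1/137416))) = -490863/474721 + 387245/(6091/137416) = -490863/474721 + 387245*(137416/6091) = -490863/474721 + 53213658920/6091 = 25261638386314787/2891525611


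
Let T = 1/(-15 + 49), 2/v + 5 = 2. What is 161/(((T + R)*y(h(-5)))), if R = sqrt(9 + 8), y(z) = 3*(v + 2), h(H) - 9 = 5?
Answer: -2737/39302 + 46529*sqrt(17)/19651 ≈ 9.6929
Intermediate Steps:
v = -2/3 (v = 2/(-5 + 2) = 2/(-3) = 2*(-1/3) = -2/3 ≈ -0.66667)
h(H) = 14 (h(H) = 9 + 5 = 14)
y(z) = 4 (y(z) = 3*(-2/3 + 2) = 3*(4/3) = 4)
R = sqrt(17) ≈ 4.1231
T = 1/34 ≈ 0.029412
161/(((T + R)*y(h(-5)))) = 161/(((1/34 + sqrt(17))*4)) = 161/(2/17 + 4*sqrt(17))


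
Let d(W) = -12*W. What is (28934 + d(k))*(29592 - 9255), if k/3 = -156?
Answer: 702643350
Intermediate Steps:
k = -468 (k = 3*(-156) = -468)
(28934 + d(k))*(29592 - 9255) = (28934 - 12*(-468))*(29592 - 9255) = (28934 + 5616)*20337 = 34550*20337 = 702643350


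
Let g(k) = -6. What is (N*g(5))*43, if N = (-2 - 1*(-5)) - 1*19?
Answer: 4128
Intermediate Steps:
N = -16 (N = (-2 + 5) - 19 = 3 - 19 = -16)
(N*g(5))*43 = -16*(-6)*43 = 96*43 = 4128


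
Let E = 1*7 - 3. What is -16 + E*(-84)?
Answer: -352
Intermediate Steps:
E = 4 (E = 7 - 3 = 4)
-16 + E*(-84) = -16 + 4*(-84) = -16 - 336 = -352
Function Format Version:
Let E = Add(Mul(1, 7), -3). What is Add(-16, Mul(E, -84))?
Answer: -352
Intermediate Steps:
E = 4 (E = Add(7, -3) = 4)
Add(-16, Mul(E, -84)) = Add(-16, Mul(4, -84)) = Add(-16, -336) = -352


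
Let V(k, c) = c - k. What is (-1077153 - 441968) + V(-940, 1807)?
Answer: -1516374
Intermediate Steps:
(-1077153 - 441968) + V(-940, 1807) = (-1077153 - 441968) + (1807 - 1*(-940)) = -1519121 + (1807 + 940) = -1519121 + 2747 = -1516374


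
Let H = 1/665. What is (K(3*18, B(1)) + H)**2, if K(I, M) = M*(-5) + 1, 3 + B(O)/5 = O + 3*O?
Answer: 254689681/442225 ≈ 575.93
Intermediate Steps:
B(O) = -15 + 20*O (B(O) = -15 + 5*(O + 3*O) = -15 + 5*(4*O) = -15 + 20*O)
K(I, M) = 1 - 5*M (K(I, M) = -5*M + 1 = 1 - 5*M)
H = 1/665 ≈ 0.0015038
(K(3*18, B(1)) + H)**2 = ((1 - 5*(-15 + 20*1)) + 1/665)**2 = ((1 - 5*(-15 + 20)) + 1/665)**2 = ((1 - 5*5) + 1/665)**2 = ((1 - 25) + 1/665)**2 = (-24 + 1/665)**2 = (-15959/665)**2 = 254689681/442225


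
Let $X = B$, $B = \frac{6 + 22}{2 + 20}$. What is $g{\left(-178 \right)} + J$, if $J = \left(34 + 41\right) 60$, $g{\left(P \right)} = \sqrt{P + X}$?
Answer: $4500 + \frac{18 i \sqrt{66}}{11} \approx 4500.0 + 13.294 i$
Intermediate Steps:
$B = \frac{14}{11}$ ($B = \frac{28}{22} = 28 \cdot \frac{1}{22} = \frac{14}{11} \approx 1.2727$)
$X = \frac{14}{11} \approx 1.2727$
$g{\left(P \right)} = \sqrt{\frac{14}{11} + P}$ ($g{\left(P \right)} = \sqrt{P + \frac{14}{11}} = \sqrt{\frac{14}{11} + P}$)
$J = 4500$ ($J = 75 \cdot 60 = 4500$)
$g{\left(-178 \right)} + J = \frac{\sqrt{154 + 121 \left(-178\right)}}{11} + 4500 = \frac{\sqrt{154 - 21538}}{11} + 4500 = \frac{\sqrt{-21384}}{11} + 4500 = \frac{18 i \sqrt{66}}{11} + 4500 = 4500 + \frac{18 i \sqrt{66}}{11}$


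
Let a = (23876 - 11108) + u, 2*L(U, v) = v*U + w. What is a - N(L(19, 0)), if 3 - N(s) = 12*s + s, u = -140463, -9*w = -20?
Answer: -1149152/9 ≈ -1.2768e+5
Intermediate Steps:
w = 20/9 (w = -⅑*(-20) = 20/9 ≈ 2.2222)
L(U, v) = 10/9 + U*v/2 (L(U, v) = (v*U + 20/9)/2 = (U*v + 20/9)/2 = (20/9 + U*v)/2 = 10/9 + U*v/2)
a = -127695 (a = (23876 - 11108) - 140463 = 12768 - 140463 = -127695)
N(s) = 3 - 13*s (N(s) = 3 - (12*s + s) = 3 - 13*s)
a - N(L(19, 0)) = -127695 - (3 - 13*(10/9 + (½)*19*0)) = -127695 - (3 - 13*(10/9 + 0)) = -127695 - (3 - 13*10/9) = -127695 - (3 - 130/9) = -127695 - 1*(-103/9) = -127695 + 103/9 = -1149152/9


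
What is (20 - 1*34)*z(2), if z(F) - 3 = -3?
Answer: 0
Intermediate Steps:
z(F) = 0 (z(F) = 3 - 3 = 0)
(20 - 1*34)*z(2) = (20 - 1*34)*0 = (20 - 34)*0 = -14*0 = 0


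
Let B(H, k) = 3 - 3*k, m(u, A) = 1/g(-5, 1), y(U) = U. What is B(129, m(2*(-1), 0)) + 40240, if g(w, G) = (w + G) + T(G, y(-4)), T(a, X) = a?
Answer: 40244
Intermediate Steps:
g(w, G) = w + 2*G (g(w, G) = (w + G) + G = (G + w) + G = w + 2*G)
m(u, A) = -1/3 (m(u, A) = 1/(-5 + 2*1) = 1/(-5 + 2) = 1/(-3) = -1/3)
B(129, m(2*(-1), 0)) + 40240 = (3 - 3*(-1/3)) + 40240 = (3 + 1) + 40240 = 4 + 40240 = 40244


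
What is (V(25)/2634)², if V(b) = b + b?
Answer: 625/1734489 ≈ 0.00036034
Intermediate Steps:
V(b) = 2*b
(V(25)/2634)² = ((2*25)/2634)² = (50*(1/2634))² = (25/1317)² = 625/1734489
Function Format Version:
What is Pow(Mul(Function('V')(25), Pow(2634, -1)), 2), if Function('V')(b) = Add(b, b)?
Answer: Rational(625, 1734489) ≈ 0.00036034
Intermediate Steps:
Function('V')(b) = Mul(2, b)
Pow(Mul(Function('V')(25), Pow(2634, -1)), 2) = Pow(Mul(Mul(2, 25), Pow(2634, -1)), 2) = Pow(Mul(50, Rational(1, 2634)), 2) = Pow(Rational(25, 1317), 2) = Rational(625, 1734489)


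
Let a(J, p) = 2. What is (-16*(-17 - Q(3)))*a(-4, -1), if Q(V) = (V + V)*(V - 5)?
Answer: 160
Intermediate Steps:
Q(V) = 2*V*(-5 + V) (Q(V) = (2*V)*(-5 + V) = 2*V*(-5 + V))
(-16*(-17 - Q(3)))*a(-4, -1) = -16*(-17 - 2*3*(-5 + 3))*2 = -16*(-17 - 2*3*(-2))*2 = -16*(-17 - 1*(-12))*2 = -16*(-17 + 12)*2 = -16*(-5)*2 = 80*2 = 160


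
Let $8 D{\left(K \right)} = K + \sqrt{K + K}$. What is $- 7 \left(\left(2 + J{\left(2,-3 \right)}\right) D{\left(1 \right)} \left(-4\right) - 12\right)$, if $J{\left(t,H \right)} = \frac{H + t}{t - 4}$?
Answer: $\frac{371}{4} + \frac{35 \sqrt{2}}{4} \approx 105.12$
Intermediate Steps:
$J{\left(t,H \right)} = \frac{H + t}{-4 + t}$
$D{\left(K \right)} = \frac{K}{8} + \frac{\sqrt{2} \sqrt{K}}{8}$ ($D{\left(K \right)} = \frac{K + \sqrt{K + K}}{8} = \frac{K + \sqrt{2 K}}{8} = \frac{K + \sqrt{2} \sqrt{K}}{8} = \frac{K}{8} + \frac{\sqrt{2} \sqrt{K}}{8}$)
$- 7 \left(\left(2 + J{\left(2,-3 \right)}\right) D{\left(1 \right)} \left(-4\right) - 12\right) = - 7 \left(\left(2 + \frac{-3 + 2}{-4 + 2}\right) \left(\frac{1}{8} \cdot 1 + \frac{\sqrt{2} \sqrt{1}}{8}\right) \left(-4\right) - 12\right) = - 7 \left(\left(2 + \frac{1}{-2} \left(-1\right)\right) \left(\frac{1}{8} + \frac{1}{8} \sqrt{2} \cdot 1\right) \left(-4\right) - 12\right) = - 7 \left(\left(2 - - \frac{1}{2}\right) \left(\frac{1}{8} + \frac{\sqrt{2}}{8}\right) \left(-4\right) - 12\right) = - 7 \left(\left(2 + \frac{1}{2}\right) \left(\frac{1}{8} + \frac{\sqrt{2}}{8}\right) \left(-4\right) - 12\right) = - 7 \left(\frac{5 \left(\frac{1}{8} + \frac{\sqrt{2}}{8}\right)}{2} \left(-4\right) - 12\right) = - 7 \left(\left(\frac{5}{16} + \frac{5 \sqrt{2}}{16}\right) \left(-4\right) - 12\right) = - 7 \left(\left(- \frac{5}{4} - \frac{5 \sqrt{2}}{4}\right) - 12\right) = - 7 \left(- \frac{53}{4} - \frac{5 \sqrt{2}}{4}\right) = \frac{371}{4} + \frac{35 \sqrt{2}}{4}$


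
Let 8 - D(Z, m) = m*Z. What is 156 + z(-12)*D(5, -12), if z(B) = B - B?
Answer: 156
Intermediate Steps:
D(Z, m) = 8 - Z*m (D(Z, m) = 8 - m*Z = 8 - Z*m)
z(B) = 0
156 + z(-12)*D(5, -12) = 156 + 0*(8 - 1*5*(-12)) = 156 + 0*(8 + 60) = 156 + 0*68 = 156 + 0 = 156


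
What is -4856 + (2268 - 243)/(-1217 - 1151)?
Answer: -11501033/2368 ≈ -4856.9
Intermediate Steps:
-4856 + (2268 - 243)/(-1217 - 1151) = -4856 + 2025/(-2368) = -4856 + 2025*(-1/2368) = -4856 - 2025/2368 = -11501033/2368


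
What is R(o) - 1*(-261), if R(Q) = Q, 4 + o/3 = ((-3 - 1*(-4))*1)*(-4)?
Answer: 237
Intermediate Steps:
o = -24 (o = -12 + 3*(((-3 - 1*(-4))*1)*(-4)) = -12 + 3*(((-3 + 4)*1)*(-4)) = -12 + 3*((1*1)*(-4)) = -12 + 3*(1*(-4)) = -12 + 3*(-4) = -12 - 12 = -24)
R(o) - 1*(-261) = -24 - 1*(-261) = -24 + 261 = 237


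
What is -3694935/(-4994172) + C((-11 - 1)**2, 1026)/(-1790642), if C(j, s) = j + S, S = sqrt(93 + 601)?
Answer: 1102597772917/1490462356404 - sqrt(694)/1790642 ≈ 0.73975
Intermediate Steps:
S = sqrt(694) ≈ 26.344
C(j, s) = j + sqrt(694)
-3694935/(-4994172) + C((-11 - 1)**2, 1026)/(-1790642) = -3694935/(-4994172) + ((-11 - 1)**2 + sqrt(694))/(-1790642) = -3694935*(-1/4994172) + ((-12)**2 + sqrt(694))*(-1/1790642) = 1231645/1664724 + (144 + sqrt(694))*(-1/1790642) = 1231645/1664724 + (-72/895321 - sqrt(694)/1790642) = 1102597772917/1490462356404 - sqrt(694)/1790642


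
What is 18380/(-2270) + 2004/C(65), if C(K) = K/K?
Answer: 453070/227 ≈ 1995.9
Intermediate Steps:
C(K) = 1
18380/(-2270) + 2004/C(65) = 18380/(-2270) + 2004/1 = 18380*(-1/2270) + 2004*1 = -1838/227 + 2004 = 453070/227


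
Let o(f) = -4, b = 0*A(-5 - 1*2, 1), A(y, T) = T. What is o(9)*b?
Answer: 0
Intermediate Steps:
b = 0 (b = 0*1 = 0)
o(9)*b = -4*0 = 0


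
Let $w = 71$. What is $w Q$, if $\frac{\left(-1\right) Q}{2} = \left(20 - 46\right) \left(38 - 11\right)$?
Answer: $99684$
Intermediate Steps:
$Q = 1404$ ($Q = - 2 \left(20 - 46\right) \left(38 - 11\right) = - 2 \left(\left(-26\right) 27\right) = \left(-2\right) \left(-702\right) = 1404$)
$w Q = 71 \cdot 1404 = 99684$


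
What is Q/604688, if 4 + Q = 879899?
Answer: 879895/604688 ≈ 1.4551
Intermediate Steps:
Q = 879895 (Q = -4 + 879899 = 879895)
Q/604688 = 879895/604688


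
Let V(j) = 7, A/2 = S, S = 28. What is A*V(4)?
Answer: 392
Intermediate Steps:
A = 56 (A = 2*28 = 56)
A*V(4) = 56*7 = 392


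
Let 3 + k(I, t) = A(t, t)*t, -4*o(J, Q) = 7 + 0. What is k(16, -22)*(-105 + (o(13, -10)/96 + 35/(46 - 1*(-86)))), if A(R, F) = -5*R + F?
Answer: 857962903/4224 ≈ 2.0312e+5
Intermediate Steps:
o(J, Q) = -7/4 (o(J, Q) = -(7 + 0)/4 = -1/4*7 = -7/4)
A(R, F) = F - 5*R
k(I, t) = -3 - 4*t**2 (k(I, t) = -3 + (t - 5*t)*t = -3 + (-4*t)*t = -3 - 4*t**2)
k(16, -22)*(-105 + (o(13, -10)/96 + 35/(46 - 1*(-86)))) = (-3 - 4*(-22)**2)*(-105 + (-7/4/96 + 35/(46 - 1*(-86)))) = (-3 - 4*484)*(-105 + (-7/4*1/96 + 35/(46 + 86))) = (-3 - 1936)*(-105 + (-7/384 + 35/132)) = -1939*(-105 + (-7/384 + 35*(1/132))) = -1939*(-105 + (-7/384 + 35/132)) = -1939*(-105 + 1043/4224) = -1939*(-442477/4224) = 857962903/4224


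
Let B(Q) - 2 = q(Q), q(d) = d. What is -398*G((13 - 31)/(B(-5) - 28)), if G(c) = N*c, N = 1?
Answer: -7164/31 ≈ -231.10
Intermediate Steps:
B(Q) = 2 + Q
G(c) = c (G(c) = 1*c = c)
-398*G((13 - 31)/(B(-5) - 28)) = -398*(13 - 31)/((2 - 5) - 28) = -(-7164)/(-3 - 28) = -(-7164)/(-31) = -(-7164)*(-1)/31 = -398*18/31 = -7164/31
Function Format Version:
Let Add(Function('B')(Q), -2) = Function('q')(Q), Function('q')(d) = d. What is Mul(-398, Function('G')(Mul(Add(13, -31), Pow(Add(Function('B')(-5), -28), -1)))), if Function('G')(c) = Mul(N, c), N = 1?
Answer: Rational(-7164, 31) ≈ -231.10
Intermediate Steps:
Function('B')(Q) = Add(2, Q)
Function('G')(c) = c (Function('G')(c) = Mul(1, c) = c)
Mul(-398, Function('G')(Mul(Add(13, -31), Pow(Add(Function('B')(-5), -28), -1)))) = Mul(-398, Mul(Add(13, -31), Pow(Add(Add(2, -5), -28), -1))) = Mul(-398, Mul(-18, Pow(Add(-3, -28), -1))) = Mul(-398, Mul(-18, Pow(-31, -1))) = Mul(-398, Mul(-18, Rational(-1, 31))) = Mul(-398, Rational(18, 31)) = Rational(-7164, 31)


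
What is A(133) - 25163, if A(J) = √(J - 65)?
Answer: -25163 + 2*√17 ≈ -25155.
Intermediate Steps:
A(J) = √(-65 + J)
A(133) - 25163 = √(-65 + 133) - 25163 = √68 - 25163 = 2*√17 - 25163 = -25163 + 2*√17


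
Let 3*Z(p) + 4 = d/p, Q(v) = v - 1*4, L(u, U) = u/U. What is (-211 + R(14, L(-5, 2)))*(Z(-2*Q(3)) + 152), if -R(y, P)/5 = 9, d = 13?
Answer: -117376/3 ≈ -39125.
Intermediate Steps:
R(y, P) = -45 (R(y, P) = -5*9 = -45)
Q(v) = -4 + v (Q(v) = v - 4 = -4 + v)
Z(p) = -4/3 + 13/(3*p) (Z(p) = -4/3 + (13/p)/3 = -4/3 + 13/(3*p))
(-211 + R(14, L(-5, 2)))*(Z(-2*Q(3)) + 152) = (-211 - 45)*((13 - (-8)*(-4 + 3))/(3*((-2*(-4 + 3)))) + 152) = -256*((13 - (-8)*(-1))/(3*((-2*(-1)))) + 152) = -256*((⅓)*(13 - 4*2)/2 + 152) = -256*((⅓)*(½)*(13 - 8) + 152) = -256*((⅓)*(½)*5 + 152) = -256*(⅚ + 152) = -256*917/6 = -117376/3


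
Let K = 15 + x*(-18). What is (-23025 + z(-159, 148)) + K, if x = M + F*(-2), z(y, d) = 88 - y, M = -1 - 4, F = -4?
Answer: -22817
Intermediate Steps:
M = -5
x = 3 (x = -5 - 4*(-2) = -5 + 8 = 3)
K = -39 (K = 15 + 3*(-18) = 15 - 54 = -39)
(-23025 + z(-159, 148)) + K = (-23025 + (88 - 1*(-159))) - 39 = (-23025 + (88 + 159)) - 39 = (-23025 + 247) - 39 = -22778 - 39 = -22817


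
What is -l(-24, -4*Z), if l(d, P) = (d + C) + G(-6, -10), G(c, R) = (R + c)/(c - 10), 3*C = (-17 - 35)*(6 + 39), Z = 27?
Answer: 803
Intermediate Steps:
C = -780 (C = ((-17 - 35)*(6 + 39))/3 = (-52*45)/3 = (⅓)*(-2340) = -780)
G(c, R) = (R + c)/(-10 + c)
l(d, P) = -779 + d (l(d, P) = (d - 780) + (-10 - 6)/(-10 - 6) = (-780 + d) - 16/(-16) = (-780 + d) - 1/16*(-16) = (-780 + d) + 1 = -779 + d)
-l(-24, -4*Z) = -(-779 - 24) = -1*(-803) = 803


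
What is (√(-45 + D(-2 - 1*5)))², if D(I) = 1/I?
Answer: -316/7 ≈ -45.143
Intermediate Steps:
(√(-45 + D(-2 - 1*5)))² = (√(-45 + 1/(-2 - 1*5)))² = (√(-45 + 1/(-2 - 5)))² = (√(-45 + 1/(-7)))² = (√(-45 - ⅐))² = (√(-316/7))² = (2*I*√553/7)² = -316/7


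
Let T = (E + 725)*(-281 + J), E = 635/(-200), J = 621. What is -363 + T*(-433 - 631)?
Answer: -261127775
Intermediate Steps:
E = -127/40 (E = 635*(-1/200) = -127/40 ≈ -3.1750)
T = 490841/2 (T = (-127/40 + 725)*(-281 + 621) = (28873/40)*340 = 490841/2 ≈ 2.4542e+5)
-363 + T*(-433 - 631) = -363 + 490841*(-433 - 631)/2 = -363 + (490841/2)*(-1064) = -363 - 261127412 = -261127775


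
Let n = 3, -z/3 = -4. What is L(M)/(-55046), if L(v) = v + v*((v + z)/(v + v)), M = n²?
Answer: -39/110092 ≈ -0.00035425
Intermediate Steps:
z = 12 (z = -3*(-4) = 12)
M = 9 (M = 3² = 9)
L(v) = 6 + 3*v/2 (L(v) = v + v*((v + 12)/(v + v)) = v + v*((12 + v)/((2*v))) = v + v*((12 + v)*(1/(2*v))) = v + v*((12 + v)/(2*v)) = v + (6 + v/2) = 6 + 3*v/2)
L(M)/(-55046) = (6 + (3/2)*9)/(-55046) = (6 + 27/2)*(-1/55046) = (39/2)*(-1/55046) = -39/110092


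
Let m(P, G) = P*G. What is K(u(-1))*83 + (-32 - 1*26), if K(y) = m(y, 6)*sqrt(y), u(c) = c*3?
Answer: -58 - 1494*I*sqrt(3) ≈ -58.0 - 2587.7*I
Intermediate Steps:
m(P, G) = G*P
u(c) = 3*c
K(y) = 6*y**(3/2) (K(y) = (6*y)*sqrt(y) = 6*y**(3/2))
K(u(-1))*83 + (-32 - 1*26) = (6*(3*(-1))**(3/2))*83 + (-32 - 1*26) = (6*(-3)**(3/2))*83 + (-32 - 26) = (6*(-3*I*sqrt(3)))*83 - 58 = -18*I*sqrt(3)*83 - 58 = -1494*I*sqrt(3) - 58 = -58 - 1494*I*sqrt(3)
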